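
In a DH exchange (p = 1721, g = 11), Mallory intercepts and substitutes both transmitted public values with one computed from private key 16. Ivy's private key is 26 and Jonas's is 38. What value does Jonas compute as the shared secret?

227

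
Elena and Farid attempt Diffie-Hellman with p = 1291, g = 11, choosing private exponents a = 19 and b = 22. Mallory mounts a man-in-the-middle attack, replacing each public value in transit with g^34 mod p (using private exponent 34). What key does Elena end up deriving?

1280

Elena receives Mallory's public value M = 11^34 mod 1291 instead of the honest one.
11^1 ≡ 11 (mod 1291)
11^2 = (11^1)^2 ≡ 11^2 = 121 ≡ 121 (mod 1291)
11^4 = (11^2)^2 ≡ 121^2 = 14641 ≡ 440 (mod 1291)
11^8 = (11^4)^2 ≡ 440^2 = 193600 ≡ 1241 (mod 1291)
11^16 = (11^8)^2 ≡ 1241^2 = 1540081 ≡ 1209 (mod 1291)
11^32 = (11^16)^2 ≡ 1209^2 = 1461681 ≡ 269 (mod 1291)
11^34 = 11^32 · 11^2 ≡ 269 · 121 ≡ 274 (mod 1291).
So M = 274. Elena computes K = M^19 mod 1291.
274^1 ≡ 274 (mod 1291)
274^2 = (274^1)^2 ≡ 274^2 = 75076 ≡ 198 (mod 1291)
274^4 = (274^2)^2 ≡ 198^2 = 39204 ≡ 474 (mod 1291)
274^8 = (274^4)^2 ≡ 474^2 = 224676 ≡ 42 (mod 1291)
274^16 = (274^8)^2 ≡ 42^2 = 1764 ≡ 473 (mod 1291)
274^19 = 274^16 · 274^2 · 274^1 ≡ 473 · 198 · 274 ≡ 1280 (mod 1291).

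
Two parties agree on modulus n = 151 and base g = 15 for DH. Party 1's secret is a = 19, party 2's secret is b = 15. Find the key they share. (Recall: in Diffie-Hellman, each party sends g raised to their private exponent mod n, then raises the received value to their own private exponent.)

Party 1 sends A = g^a mod n = 15^19 mod 151.
15^1 ≡ 15 (mod 151)
15^2 = (15^1)^2 ≡ 15^2 = 225 ≡ 74 (mod 151)
15^4 = (15^2)^2 ≡ 74^2 = 5476 ≡ 40 (mod 151)
15^8 = (15^4)^2 ≡ 40^2 = 1600 ≡ 90 (mod 151)
15^16 = (15^8)^2 ≡ 90^2 = 8100 ≡ 97 (mod 151)
15^19 = 15^16 · 15^2 · 15^1 ≡ 97 · 74 · 15 ≡ 7 (mod 151).
So A = 7. Party 2 then computes K = A^b mod n = 7^15 mod 151.
7^1 ≡ 7 (mod 151)
7^2 = (7^1)^2 ≡ 7^2 = 49 ≡ 49 (mod 151)
7^4 = (7^2)^2 ≡ 49^2 = 2401 ≡ 136 (mod 151)
7^8 = (7^4)^2 ≡ 136^2 = 18496 ≡ 74 (mod 151)
7^15 = 7^8 · 7^4 · 7^2 · 7^1 ≡ 74 · 136 · 49 · 7 ≡ 92 (mod 151).

92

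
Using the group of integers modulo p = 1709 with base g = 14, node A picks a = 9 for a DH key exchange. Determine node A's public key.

Public value = 14^9 mod 1709.
14^1 ≡ 14 (mod 1709)
14^2 = (14^1)^2 ≡ 14^2 = 196 ≡ 196 (mod 1709)
14^4 = (14^2)^2 ≡ 196^2 = 38416 ≡ 818 (mod 1709)
14^8 = (14^4)^2 ≡ 818^2 = 669124 ≡ 905 (mod 1709)
14^9 = 14^8 · 14^1 ≡ 905 · 14 ≡ 707 (mod 1709).

707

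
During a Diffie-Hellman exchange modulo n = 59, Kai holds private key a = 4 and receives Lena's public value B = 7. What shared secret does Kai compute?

41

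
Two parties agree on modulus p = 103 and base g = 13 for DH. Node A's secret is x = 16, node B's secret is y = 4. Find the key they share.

79

Node A sends A = g^x mod p = 13^16 mod 103.
13^1 ≡ 13 (mod 103)
13^2 = (13^1)^2 ≡ 13^2 = 169 ≡ 66 (mod 103)
13^4 = (13^2)^2 ≡ 66^2 = 4356 ≡ 30 (mod 103)
13^8 = (13^4)^2 ≡ 30^2 = 900 ≡ 76 (mod 103)
13^16 = (13^8)^2 ≡ 76^2 = 5776 ≡ 8 (mod 103)
So A = 8. Node B then computes K = A^y mod p = 8^4 mod 103.
8^1 ≡ 8 (mod 103)
8^2 = (8^1)^2 ≡ 8^2 = 64 ≡ 64 (mod 103)
8^4 = (8^2)^2 ≡ 64^2 = 4096 ≡ 79 (mod 103)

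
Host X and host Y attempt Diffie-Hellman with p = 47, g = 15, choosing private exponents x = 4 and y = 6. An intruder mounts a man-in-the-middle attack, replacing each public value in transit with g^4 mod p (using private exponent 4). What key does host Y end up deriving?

Host Y receives an intruder's public value M = 15^4 mod 47 instead of the honest one.
15^1 ≡ 15 (mod 47)
15^2 = (15^1)^2 ≡ 15^2 = 225 ≡ 37 (mod 47)
15^4 = (15^2)^2 ≡ 37^2 = 1369 ≡ 6 (mod 47)
So M = 6. Host Y computes K = M^6 mod 47.
6^1 ≡ 6 (mod 47)
6^2 = (6^1)^2 ≡ 6^2 = 36 ≡ 36 (mod 47)
6^4 = (6^2)^2 ≡ 36^2 = 1296 ≡ 27 (mod 47)
6^6 = 6^4 · 6^2 ≡ 27 · 36 ≡ 32 (mod 47).

32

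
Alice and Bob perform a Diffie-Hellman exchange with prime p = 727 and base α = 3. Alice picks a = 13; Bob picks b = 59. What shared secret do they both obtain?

285

Bob sends B = α^b mod p = 3^59 mod 727.
3^1 ≡ 3 (mod 727)
3^2 = (3^1)^2 ≡ 3^2 = 9 ≡ 9 (mod 727)
3^4 = (3^2)^2 ≡ 9^2 = 81 ≡ 81 (mod 727)
3^8 = (3^4)^2 ≡ 81^2 = 6561 ≡ 18 (mod 727)
3^16 = (3^8)^2 ≡ 18^2 = 324 ≡ 324 (mod 727)
3^32 = (3^16)^2 ≡ 324^2 = 104976 ≡ 288 (mod 727)
3^59 = 3^32 · 3^16 · 3^8 · 3^2 · 3^1 ≡ 288 · 324 · 18 · 9 · 3 ≡ 99 (mod 727).
So B = 99. Alice then computes K = B^a mod p = 99^13 mod 727.
99^1 ≡ 99 (mod 727)
99^2 = (99^1)^2 ≡ 99^2 = 9801 ≡ 350 (mod 727)
99^4 = (99^2)^2 ≡ 350^2 = 122500 ≡ 364 (mod 727)
99^8 = (99^4)^2 ≡ 364^2 = 132496 ≡ 182 (mod 727)
99^13 = 99^8 · 99^4 · 99^1 ≡ 182 · 364 · 99 ≡ 285 (mod 727).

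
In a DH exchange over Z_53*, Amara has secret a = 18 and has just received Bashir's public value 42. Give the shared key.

Shared key K = 42^18 mod 53.
42^1 ≡ 42 (mod 53)
42^2 = (42^1)^2 ≡ 42^2 = 1764 ≡ 15 (mod 53)
42^4 = (42^2)^2 ≡ 15^2 = 225 ≡ 13 (mod 53)
42^8 = (42^4)^2 ≡ 13^2 = 169 ≡ 10 (mod 53)
42^16 = (42^8)^2 ≡ 10^2 = 100 ≡ 47 (mod 53)
42^18 = 42^16 · 42^2 ≡ 47 · 15 ≡ 16 (mod 53).

16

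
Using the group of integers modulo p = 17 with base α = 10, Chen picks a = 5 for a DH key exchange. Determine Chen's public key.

Public value = 10^5 mod 17.
10^1 ≡ 10 (mod 17)
10^2 = (10^1)^2 ≡ 10^2 = 100 ≡ 15 (mod 17)
10^4 = (10^2)^2 ≡ 15^2 = 225 ≡ 4 (mod 17)
10^5 = 10^4 · 10^1 ≡ 4 · 10 ≡ 6 (mod 17).

6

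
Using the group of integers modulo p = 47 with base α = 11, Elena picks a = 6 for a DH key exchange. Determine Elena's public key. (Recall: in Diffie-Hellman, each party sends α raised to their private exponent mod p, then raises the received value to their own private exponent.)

Public value = 11^6 mod 47.
11^1 ≡ 11 (mod 47)
11^2 = (11^1)^2 ≡ 11^2 = 121 ≡ 27 (mod 47)
11^4 = (11^2)^2 ≡ 27^2 = 729 ≡ 24 (mod 47)
11^6 = 11^4 · 11^2 ≡ 24 · 27 ≡ 37 (mod 47).

37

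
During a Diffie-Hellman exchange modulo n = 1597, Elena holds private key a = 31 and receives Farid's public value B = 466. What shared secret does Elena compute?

Shared key K = 466^31 mod 1597.
466^1 ≡ 466 (mod 1597)
466^2 = (466^1)^2 ≡ 466^2 = 217156 ≡ 1561 (mod 1597)
466^4 = (466^2)^2 ≡ 1561^2 = 2436721 ≡ 1296 (mod 1597)
466^8 = (466^4)^2 ≡ 1296^2 = 1679616 ≡ 1169 (mod 1597)
466^16 = (466^8)^2 ≡ 1169^2 = 1366561 ≡ 1126 (mod 1597)
466^31 = 466^16 · 466^8 · 466^4 · 466^2 · 466^1 ≡ 1126 · 1169 · 1296 · 1561 · 466 ≡ 596 (mod 1597).

596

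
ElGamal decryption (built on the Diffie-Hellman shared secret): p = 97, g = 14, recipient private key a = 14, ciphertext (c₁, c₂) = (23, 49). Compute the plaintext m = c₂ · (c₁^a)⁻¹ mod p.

16

Shared mask s = c₁^a mod p = 23^14 mod 97.
23^1 ≡ 23 (mod 97)
23^2 = (23^1)^2 ≡ 23^2 = 529 ≡ 44 (mod 97)
23^4 = (23^2)^2 ≡ 44^2 = 1936 ≡ 93 (mod 97)
23^8 = (23^4)^2 ≡ 93^2 = 8649 ≡ 16 (mod 97)
23^14 = 23^8 · 23^4 · 23^2 ≡ 16 · 93 · 44 ≡ 94 (mod 97).
So s = 94; s⁻¹ ≡ 32 (mod 97).
m = c₂ · s⁻¹ mod 97 = 49 · 32 mod 97 = 16.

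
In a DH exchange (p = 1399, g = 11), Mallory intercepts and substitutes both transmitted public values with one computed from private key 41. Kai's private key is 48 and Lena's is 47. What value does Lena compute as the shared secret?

Lena receives Mallory's public value M = 11^41 mod 1399 instead of the honest one.
11^1 ≡ 11 (mod 1399)
11^2 = (11^1)^2 ≡ 11^2 = 121 ≡ 121 (mod 1399)
11^4 = (11^2)^2 ≡ 121^2 = 14641 ≡ 651 (mod 1399)
11^8 = (11^4)^2 ≡ 651^2 = 423801 ≡ 1303 (mod 1399)
11^16 = (11^8)^2 ≡ 1303^2 = 1697809 ≡ 822 (mod 1399)
11^32 = (11^16)^2 ≡ 822^2 = 675684 ≡ 1366 (mod 1399)
11^41 = 11^32 · 11^8 · 11^1 ≡ 1366 · 1303 · 11 ≡ 1272 (mod 1399).
So M = 1272. Lena computes K = M^47 mod 1399.
1272^1 ≡ 1272 (mod 1399)
1272^2 = (1272^1)^2 ≡ 1272^2 = 1617984 ≡ 740 (mod 1399)
1272^4 = (1272^2)^2 ≡ 740^2 = 547600 ≡ 591 (mod 1399)
1272^8 = (1272^4)^2 ≡ 591^2 = 349281 ≡ 930 (mod 1399)
1272^16 = (1272^8)^2 ≡ 930^2 = 864900 ≡ 318 (mod 1399)
1272^32 = (1272^16)^2 ≡ 318^2 = 101124 ≡ 396 (mod 1399)
1272^47 = 1272^32 · 1272^8 · 1272^4 · 1272^2 · 1272^1 ≡ 396 · 930 · 591 · 740 · 1272 ≡ 99 (mod 1399).

99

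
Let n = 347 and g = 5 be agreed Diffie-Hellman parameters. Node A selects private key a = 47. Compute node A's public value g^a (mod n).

308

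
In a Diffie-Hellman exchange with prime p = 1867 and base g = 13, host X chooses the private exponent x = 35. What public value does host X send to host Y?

1200

Public value = 13^35 (mod 1867).
13^1 ≡ 13 (mod 1867)
13^2 = (13^1)^2 ≡ 13^2 = 169 ≡ 169 (mod 1867)
13^4 = (13^2)^2 ≡ 169^2 = 28561 ≡ 556 (mod 1867)
13^8 = (13^4)^2 ≡ 556^2 = 309136 ≡ 1081 (mod 1867)
13^16 = (13^8)^2 ≡ 1081^2 = 1168561 ≡ 1686 (mod 1867)
13^32 = (13^16)^2 ≡ 1686^2 = 2842596 ≡ 1022 (mod 1867)
13^35 = 13^32 · 13^2 · 13^1 ≡ 1022 · 169 · 13 ≡ 1200 (mod 1867).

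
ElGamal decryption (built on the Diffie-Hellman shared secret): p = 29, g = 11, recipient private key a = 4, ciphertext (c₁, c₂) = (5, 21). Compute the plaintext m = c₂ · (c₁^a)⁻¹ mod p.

Shared mask s = c₁^a mod p = 5^4 mod 29.
5^1 ≡ 5 (mod 29)
5^2 = (5^1)^2 ≡ 5^2 = 25 ≡ 25 (mod 29)
5^4 = (5^2)^2 ≡ 25^2 = 625 ≡ 16 (mod 29)
So s = 16; s⁻¹ ≡ 20 (mod 29).
m = c₂ · s⁻¹ mod 29 = 21 · 20 mod 29 = 14.

14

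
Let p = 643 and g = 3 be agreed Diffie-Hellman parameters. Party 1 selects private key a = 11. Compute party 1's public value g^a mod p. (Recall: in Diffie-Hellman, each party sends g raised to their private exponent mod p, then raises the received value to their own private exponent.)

322

Public value = 3^11 mod 643.
3^1 ≡ 3 (mod 643)
3^2 = (3^1)^2 ≡ 3^2 = 9 ≡ 9 (mod 643)
3^4 = (3^2)^2 ≡ 9^2 = 81 ≡ 81 (mod 643)
3^8 = (3^4)^2 ≡ 81^2 = 6561 ≡ 131 (mod 643)
3^11 = 3^8 · 3^2 · 3^1 ≡ 131 · 9 · 3 ≡ 322 (mod 643).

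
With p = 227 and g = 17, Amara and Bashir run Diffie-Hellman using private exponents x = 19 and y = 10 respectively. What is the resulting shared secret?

192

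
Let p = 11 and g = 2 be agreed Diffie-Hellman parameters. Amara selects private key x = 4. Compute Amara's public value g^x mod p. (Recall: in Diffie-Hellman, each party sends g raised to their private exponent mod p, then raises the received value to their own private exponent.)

5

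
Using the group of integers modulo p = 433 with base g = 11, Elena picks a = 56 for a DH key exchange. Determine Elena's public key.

Public value = 11^56 (mod 433).
11^1 ≡ 11 (mod 433)
11^2 = (11^1)^2 ≡ 11^2 = 121 ≡ 121 (mod 433)
11^4 = (11^2)^2 ≡ 121^2 = 14641 ≡ 352 (mod 433)
11^8 = (11^4)^2 ≡ 352^2 = 123904 ≡ 66 (mod 433)
11^16 = (11^8)^2 ≡ 66^2 = 4356 ≡ 26 (mod 433)
11^32 = (11^16)^2 ≡ 26^2 = 676 ≡ 243 (mod 433)
11^56 = 11^32 · 11^16 · 11^8 ≡ 243 · 26 · 66 ≡ 9 (mod 433).

9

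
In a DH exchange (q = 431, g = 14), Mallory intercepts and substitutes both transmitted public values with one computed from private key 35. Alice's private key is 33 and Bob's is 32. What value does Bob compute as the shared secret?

324

Bob receives Mallory's public value M = 14^35 mod 431 instead of the honest one.
14^1 ≡ 14 (mod 431)
14^2 = (14^1)^2 ≡ 14^2 = 196 ≡ 196 (mod 431)
14^4 = (14^2)^2 ≡ 196^2 = 38416 ≡ 57 (mod 431)
14^8 = (14^4)^2 ≡ 57^2 = 3249 ≡ 232 (mod 431)
14^16 = (14^8)^2 ≡ 232^2 = 53824 ≡ 380 (mod 431)
14^32 = (14^16)^2 ≡ 380^2 = 144400 ≡ 15 (mod 431)
14^35 = 14^32 · 14^2 · 14^1 ≡ 15 · 196 · 14 ≡ 215 (mod 431).
So M = 215. Bob computes K = M^32 mod 431.
215^1 ≡ 215 (mod 431)
215^2 = (215^1)^2 ≡ 215^2 = 46225 ≡ 108 (mod 431)
215^4 = (215^2)^2 ≡ 108^2 = 11664 ≡ 27 (mod 431)
215^8 = (215^4)^2 ≡ 27^2 = 729 ≡ 298 (mod 431)
215^16 = (215^8)^2 ≡ 298^2 = 88804 ≡ 18 (mod 431)
215^32 = (215^16)^2 ≡ 18^2 = 324 ≡ 324 (mod 431)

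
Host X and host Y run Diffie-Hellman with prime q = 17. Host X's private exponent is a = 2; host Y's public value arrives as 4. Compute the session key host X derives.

Shared key K = 4^2 mod 17.
4^1 ≡ 4 (mod 17)
4^2 = (4^1)^2 ≡ 4^2 = 16 ≡ 16 (mod 17)

16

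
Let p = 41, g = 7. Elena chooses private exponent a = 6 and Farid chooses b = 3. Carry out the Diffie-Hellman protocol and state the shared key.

Farid sends B = g^b mod p = 7^3 mod 41.
7^1 ≡ 7 (mod 41)
7^2 = (7^1)^2 ≡ 7^2 = 49 ≡ 8 (mod 41)
7^3 = 7^2 · 7^1 ≡ 8 · 7 ≡ 15 (mod 41).
So B = 15. Elena then computes K = B^a mod p = 15^6 mod 41.
15^1 ≡ 15 (mod 41)
15^2 = (15^1)^2 ≡ 15^2 = 225 ≡ 20 (mod 41)
15^4 = (15^2)^2 ≡ 20^2 = 400 ≡ 31 (mod 41)
15^6 = 15^4 · 15^2 ≡ 31 · 20 ≡ 5 (mod 41).

5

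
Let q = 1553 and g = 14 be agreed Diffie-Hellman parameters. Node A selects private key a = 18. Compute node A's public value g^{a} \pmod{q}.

100

Public value = 14^{18} \pmod{1553}.
14^1 ≡ 14 (mod 1553)
14^2 = (14^1)^2 ≡ 14^2 = 196 ≡ 196 (mod 1553)
14^4 = (14^2)^2 ≡ 196^2 = 38416 ≡ 1144 (mod 1553)
14^8 = (14^4)^2 ≡ 1144^2 = 1308736 ≡ 1110 (mod 1553)
14^16 = (14^8)^2 ≡ 1110^2 = 1232100 ≡ 571 (mod 1553)
14^18 = 14^16 · 14^2 ≡ 571 · 196 ≡ 100 (mod 1553).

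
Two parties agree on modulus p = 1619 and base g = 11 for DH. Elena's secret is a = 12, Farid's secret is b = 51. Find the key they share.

1335

Elena sends A = g^a mod p = 11^12 mod 1619.
11^1 ≡ 11 (mod 1619)
11^2 = (11^1)^2 ≡ 11^2 = 121 ≡ 121 (mod 1619)
11^4 = (11^2)^2 ≡ 121^2 = 14641 ≡ 70 (mod 1619)
11^8 = (11^4)^2 ≡ 70^2 = 4900 ≡ 43 (mod 1619)
11^12 = 11^8 · 11^4 ≡ 43 · 70 ≡ 1391 (mod 1619).
So A = 1391. Farid then computes K = A^b mod p = 1391^51 mod 1619.
1391^1 ≡ 1391 (mod 1619)
1391^2 = (1391^1)^2 ≡ 1391^2 = 1934881 ≡ 176 (mod 1619)
1391^4 = (1391^2)^2 ≡ 176^2 = 30976 ≡ 215 (mod 1619)
1391^8 = (1391^4)^2 ≡ 215^2 = 46225 ≡ 893 (mod 1619)
1391^16 = (1391^8)^2 ≡ 893^2 = 797449 ≡ 901 (mod 1619)
1391^32 = (1391^16)^2 ≡ 901^2 = 811801 ≡ 682 (mod 1619)
1391^51 = 1391^32 · 1391^16 · 1391^2 · 1391^1 ≡ 682 · 901 · 176 · 1391 ≡ 1335 (mod 1619).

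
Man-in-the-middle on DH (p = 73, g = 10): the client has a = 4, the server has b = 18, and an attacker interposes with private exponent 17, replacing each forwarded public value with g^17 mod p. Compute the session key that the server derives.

The server receives an attacker's public value M = 10^17 mod 73 instead of the honest one.
10^1 ≡ 10 (mod 73)
10^2 = (10^1)^2 ≡ 10^2 = 100 ≡ 27 (mod 73)
10^4 = (10^2)^2 ≡ 27^2 = 729 ≡ 72 (mod 73)
10^8 = (10^4)^2 ≡ 72^2 = 5184 ≡ 1 (mod 73)
10^16 = (10^8)^2 ≡ 1^2 = 1 ≡ 1 (mod 73)
10^17 = 10^16 · 10^1 ≡ 1 · 10 ≡ 10 (mod 73).
So M = 10. The server computes K = M^18 mod 73.
10^1 ≡ 10 (mod 73)
10^2 = (10^1)^2 ≡ 10^2 = 100 ≡ 27 (mod 73)
10^4 = (10^2)^2 ≡ 27^2 = 729 ≡ 72 (mod 73)
10^8 = (10^4)^2 ≡ 72^2 = 5184 ≡ 1 (mod 73)
10^16 = (10^8)^2 ≡ 1^2 = 1 ≡ 1 (mod 73)
10^18 = 10^16 · 10^2 ≡ 1 · 27 ≡ 27 (mod 73).

27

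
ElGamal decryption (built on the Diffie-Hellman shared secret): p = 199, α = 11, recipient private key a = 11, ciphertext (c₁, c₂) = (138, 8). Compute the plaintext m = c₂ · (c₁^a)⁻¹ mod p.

Shared mask s = c₁^a mod p = 138^11 mod 199.
138^1 ≡ 138 (mod 199)
138^2 = (138^1)^2 ≡ 138^2 = 19044 ≡ 139 (mod 199)
138^4 = (138^2)^2 ≡ 139^2 = 19321 ≡ 18 (mod 199)
138^8 = (138^4)^2 ≡ 18^2 = 324 ≡ 125 (mod 199)
138^11 = 138^8 · 138^2 · 138^1 ≡ 125 · 139 · 138 ≡ 198 (mod 199).
So s = 198; s⁻¹ ≡ 198 (mod 199).
m = c₂ · s⁻¹ mod 199 = 8 · 198 mod 199 = 191.

191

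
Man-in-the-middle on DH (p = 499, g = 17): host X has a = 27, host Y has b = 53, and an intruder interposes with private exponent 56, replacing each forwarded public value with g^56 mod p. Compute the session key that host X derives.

209

Host X receives an intruder's public value M = 17^56 mod 499 instead of the honest one.
17^1 ≡ 17 (mod 499)
17^2 = (17^1)^2 ≡ 17^2 = 289 ≡ 289 (mod 499)
17^4 = (17^2)^2 ≡ 289^2 = 83521 ≡ 188 (mod 499)
17^8 = (17^4)^2 ≡ 188^2 = 35344 ≡ 414 (mod 499)
17^16 = (17^8)^2 ≡ 414^2 = 171396 ≡ 239 (mod 499)
17^32 = (17^16)^2 ≡ 239^2 = 57121 ≡ 235 (mod 499)
17^56 = 17^32 · 17^16 · 17^8 ≡ 235 · 239 · 414 ≡ 407 (mod 499).
So M = 407. Host X computes K = M^27 mod 499.
407^1 ≡ 407 (mod 499)
407^2 = (407^1)^2 ≡ 407^2 = 165649 ≡ 480 (mod 499)
407^4 = (407^2)^2 ≡ 480^2 = 230400 ≡ 361 (mod 499)
407^8 = (407^4)^2 ≡ 361^2 = 130321 ≡ 82 (mod 499)
407^16 = (407^8)^2 ≡ 82^2 = 6724 ≡ 237 (mod 499)
407^27 = 407^16 · 407^8 · 407^2 · 407^1 ≡ 237 · 82 · 480 · 407 ≡ 209 (mod 499).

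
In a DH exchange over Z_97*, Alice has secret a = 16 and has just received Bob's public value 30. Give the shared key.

Shared key K = 30^16 mod 97.
30^1 ≡ 30 (mod 97)
30^2 = (30^1)^2 ≡ 30^2 = 900 ≡ 27 (mod 97)
30^4 = (30^2)^2 ≡ 27^2 = 729 ≡ 50 (mod 97)
30^8 = (30^4)^2 ≡ 50^2 = 2500 ≡ 75 (mod 97)
30^16 = (30^8)^2 ≡ 75^2 = 5625 ≡ 96 (mod 97)

96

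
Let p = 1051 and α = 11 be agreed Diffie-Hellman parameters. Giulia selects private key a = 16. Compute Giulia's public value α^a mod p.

221

Public value = 11^16 mod 1051.
11^1 ≡ 11 (mod 1051)
11^2 = (11^1)^2 ≡ 11^2 = 121 ≡ 121 (mod 1051)
11^4 = (11^2)^2 ≡ 121^2 = 14641 ≡ 978 (mod 1051)
11^8 = (11^4)^2 ≡ 978^2 = 956484 ≡ 74 (mod 1051)
11^16 = (11^8)^2 ≡ 74^2 = 5476 ≡ 221 (mod 1051)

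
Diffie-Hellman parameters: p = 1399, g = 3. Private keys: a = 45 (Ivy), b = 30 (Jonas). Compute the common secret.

Jonas sends B = g^b mod p = 3^30 mod 1399.
3^1 ≡ 3 (mod 1399)
3^2 = (3^1)^2 ≡ 3^2 = 9 ≡ 9 (mod 1399)
3^4 = (3^2)^2 ≡ 9^2 = 81 ≡ 81 (mod 1399)
3^8 = (3^4)^2 ≡ 81^2 = 6561 ≡ 965 (mod 1399)
3^16 = (3^8)^2 ≡ 965^2 = 931225 ≡ 890 (mod 1399)
3^30 = 3^16 · 3^8 · 3^4 · 3^2 ≡ 890 · 965 · 81 · 9 ≡ 185 (mod 1399).
So B = 185. Ivy then computes K = B^a mod p = 185^45 mod 1399.
185^1 ≡ 185 (mod 1399)
185^2 = (185^1)^2 ≡ 185^2 = 34225 ≡ 649 (mod 1399)
185^4 = (185^2)^2 ≡ 649^2 = 421201 ≡ 102 (mod 1399)
185^8 = (185^4)^2 ≡ 102^2 = 10404 ≡ 611 (mod 1399)
185^16 = (185^8)^2 ≡ 611^2 = 373321 ≡ 1187 (mod 1399)
185^32 = (185^16)^2 ≡ 1187^2 = 1408969 ≡ 176 (mod 1399)
185^45 = 185^32 · 185^8 · 185^4 · 185^1 ≡ 176 · 611 · 102 · 185 ≡ 987 (mod 1399).

987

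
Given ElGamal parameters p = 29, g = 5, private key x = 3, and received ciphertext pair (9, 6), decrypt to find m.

Shared mask s = c₁^x mod p = 9^3 mod 29.
9^1 ≡ 9 (mod 29)
9^2 = (9^1)^2 ≡ 9^2 = 81 ≡ 23 (mod 29)
9^3 = 9^2 · 9^1 ≡ 23 · 9 ≡ 4 (mod 29).
So s = 4; s⁻¹ ≡ 22 (mod 29).
m = c₂ · s⁻¹ mod 29 = 6 · 22 mod 29 = 16.

16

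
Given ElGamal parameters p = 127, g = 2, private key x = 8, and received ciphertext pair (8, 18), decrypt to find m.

Shared mask s = c₁^x mod p = 8^8 mod 127.
8^1 ≡ 8 (mod 127)
8^2 = (8^1)^2 ≡ 8^2 = 64 ≡ 64 (mod 127)
8^4 = (8^2)^2 ≡ 64^2 = 4096 ≡ 32 (mod 127)
8^8 = (8^4)^2 ≡ 32^2 = 1024 ≡ 8 (mod 127)
So s = 8; s⁻¹ ≡ 16 (mod 127).
m = c₂ · s⁻¹ mod 127 = 18 · 16 mod 127 = 34.

34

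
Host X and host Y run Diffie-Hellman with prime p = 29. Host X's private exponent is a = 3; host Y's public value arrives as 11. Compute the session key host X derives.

Shared key K = 11^3 mod 29.
11^1 ≡ 11 (mod 29)
11^2 = (11^1)^2 ≡ 11^2 = 121 ≡ 5 (mod 29)
11^3 = 11^2 · 11^1 ≡ 5 · 11 ≡ 26 (mod 29).

26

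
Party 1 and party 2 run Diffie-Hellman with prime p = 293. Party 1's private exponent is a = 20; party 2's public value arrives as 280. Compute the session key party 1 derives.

Shared key K = 280^20 mod 293.
280^1 ≡ 280 (mod 293)
280^2 = (280^1)^2 ≡ 280^2 = 78400 ≡ 169 (mod 293)
280^4 = (280^2)^2 ≡ 169^2 = 28561 ≡ 140 (mod 293)
280^8 = (280^4)^2 ≡ 140^2 = 19600 ≡ 262 (mod 293)
280^16 = (280^8)^2 ≡ 262^2 = 68644 ≡ 82 (mod 293)
280^20 = 280^16 · 280^4 ≡ 82 · 140 ≡ 53 (mod 293).

53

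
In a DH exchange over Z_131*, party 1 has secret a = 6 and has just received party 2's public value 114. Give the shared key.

33

Shared key K = 114^6 mod 131.
114^1 ≡ 114 (mod 131)
114^2 = (114^1)^2 ≡ 114^2 = 12996 ≡ 27 (mod 131)
114^4 = (114^2)^2 ≡ 27^2 = 729 ≡ 74 (mod 131)
114^6 = 114^4 · 114^2 ≡ 74 · 27 ≡ 33 (mod 131).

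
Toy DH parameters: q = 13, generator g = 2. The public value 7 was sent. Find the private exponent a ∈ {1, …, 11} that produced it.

Try successive powers of 2 modulo 13:
2^1 ≡ 2
2^2 ≡ 4
2^3 ≡ 8
2^4 ≡ 3
2^5 ≡ 6
2^6 ≡ 12
2^7 ≡ 11
2^8 ≡ 9
2^9 ≡ 5
2^10 ≡ 10
2^11 ≡ 7
Found: a = 11.

11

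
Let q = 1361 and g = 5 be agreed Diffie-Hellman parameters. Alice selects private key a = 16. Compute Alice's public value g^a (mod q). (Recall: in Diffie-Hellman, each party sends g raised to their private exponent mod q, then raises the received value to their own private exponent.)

324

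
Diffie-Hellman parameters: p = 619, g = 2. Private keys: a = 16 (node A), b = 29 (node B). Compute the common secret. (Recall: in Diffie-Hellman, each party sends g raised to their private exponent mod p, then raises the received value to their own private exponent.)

Node A sends A = g^a mod p = 2^16 mod 619.
2^1 ≡ 2 (mod 619)
2^2 = (2^1)^2 ≡ 2^2 = 4 ≡ 4 (mod 619)
2^4 = (2^2)^2 ≡ 4^2 = 16 ≡ 16 (mod 619)
2^8 = (2^4)^2 ≡ 16^2 = 256 ≡ 256 (mod 619)
2^16 = (2^8)^2 ≡ 256^2 = 65536 ≡ 541 (mod 619)
So A = 541. Node B then computes K = A^b mod p = 541^29 mod 619.
541^1 ≡ 541 (mod 619)
541^2 = (541^1)^2 ≡ 541^2 = 292681 ≡ 513 (mod 619)
541^4 = (541^2)^2 ≡ 513^2 = 263169 ≡ 94 (mod 619)
541^8 = (541^4)^2 ≡ 94^2 = 8836 ≡ 170 (mod 619)
541^16 = (541^8)^2 ≡ 170^2 = 28900 ≡ 426 (mod 619)
541^29 = 541^16 · 541^8 · 541^4 · 541^1 ≡ 426 · 170 · 94 · 541 ≡ 331 (mod 619).

331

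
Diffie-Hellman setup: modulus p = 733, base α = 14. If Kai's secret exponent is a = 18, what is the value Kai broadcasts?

729

Public value = 14^18 mod 733.
14^1 ≡ 14 (mod 733)
14^2 = (14^1)^2 ≡ 14^2 = 196 ≡ 196 (mod 733)
14^4 = (14^2)^2 ≡ 196^2 = 38416 ≡ 300 (mod 733)
14^8 = (14^4)^2 ≡ 300^2 = 90000 ≡ 574 (mod 733)
14^16 = (14^8)^2 ≡ 574^2 = 329476 ≡ 359 (mod 733)
14^18 = 14^16 · 14^2 ≡ 359 · 196 ≡ 729 (mod 733).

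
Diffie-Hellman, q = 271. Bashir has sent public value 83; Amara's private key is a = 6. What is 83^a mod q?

Shared key K = 83^6 mod 271.
83^1 ≡ 83 (mod 271)
83^2 = (83^1)^2 ≡ 83^2 = 6889 ≡ 114 (mod 271)
83^4 = (83^2)^2 ≡ 114^2 = 12996 ≡ 259 (mod 271)
83^6 = 83^4 · 83^2 ≡ 259 · 114 ≡ 258 (mod 271).

258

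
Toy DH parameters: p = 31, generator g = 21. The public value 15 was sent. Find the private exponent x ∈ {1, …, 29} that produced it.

Try successive powers of 21 modulo 31:
21^1 ≡ 21
21^2 ≡ 7
21^3 ≡ 23
21^4 ≡ 18
21^5 ≡ 6
21^6 ≡ 2
21^7 ≡ 11
21^8 ≡ 14
21^9 ≡ 15
Found: x = 9.

9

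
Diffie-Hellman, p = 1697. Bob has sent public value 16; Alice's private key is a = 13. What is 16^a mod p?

Shared key K = 16^13 mod 1697.
16^1 ≡ 16 (mod 1697)
16^2 = (16^1)^2 ≡ 16^2 = 256 ≡ 256 (mod 1697)
16^4 = (16^2)^2 ≡ 256^2 = 65536 ≡ 1050 (mod 1697)
16^8 = (16^4)^2 ≡ 1050^2 = 1102500 ≡ 1147 (mod 1697)
16^13 = 16^8 · 16^4 · 16^1 ≡ 1147 · 1050 · 16 ≡ 165 (mod 1697).

165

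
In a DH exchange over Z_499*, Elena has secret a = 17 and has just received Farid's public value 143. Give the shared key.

314

Shared key K = 143^17 mod 499.
143^1 ≡ 143 (mod 499)
143^2 = (143^1)^2 ≡ 143^2 = 20449 ≡ 489 (mod 499)
143^4 = (143^2)^2 ≡ 489^2 = 239121 ≡ 100 (mod 499)
143^8 = (143^4)^2 ≡ 100^2 = 10000 ≡ 20 (mod 499)
143^16 = (143^8)^2 ≡ 20^2 = 400 ≡ 400 (mod 499)
143^17 = 143^16 · 143^1 ≡ 400 · 143 ≡ 314 (mod 499).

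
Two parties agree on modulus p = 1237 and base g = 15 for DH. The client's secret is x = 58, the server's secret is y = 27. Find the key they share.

The client sends A = g^x mod p = 15^58 mod 1237.
15^1 ≡ 15 (mod 1237)
15^2 = (15^1)^2 ≡ 15^2 = 225 ≡ 225 (mod 1237)
15^4 = (15^2)^2 ≡ 225^2 = 50625 ≡ 1145 (mod 1237)
15^8 = (15^4)^2 ≡ 1145^2 = 1311025 ≡ 1042 (mod 1237)
15^16 = (15^8)^2 ≡ 1042^2 = 1085764 ≡ 915 (mod 1237)
15^32 = (15^16)^2 ≡ 915^2 = 837225 ≡ 1013 (mod 1237)
15^58 = 15^32 · 15^16 · 15^8 · 15^2 ≡ 1013 · 915 · 1042 · 225 ≡ 1100 (mod 1237).
So A = 1100. The server then computes K = A^y mod p = 1100^27 mod 1237.
1100^1 ≡ 1100 (mod 1237)
1100^2 = (1100^1)^2 ≡ 1100^2 = 1210000 ≡ 214 (mod 1237)
1100^4 = (1100^2)^2 ≡ 214^2 = 45796 ≡ 27 (mod 1237)
1100^8 = (1100^4)^2 ≡ 27^2 = 729 ≡ 729 (mod 1237)
1100^16 = (1100^8)^2 ≡ 729^2 = 531441 ≡ 768 (mod 1237)
1100^27 = 1100^16 · 1100^8 · 1100^2 · 1100^1 ≡ 768 · 729 · 214 · 1100 ≡ 909 (mod 1237).

909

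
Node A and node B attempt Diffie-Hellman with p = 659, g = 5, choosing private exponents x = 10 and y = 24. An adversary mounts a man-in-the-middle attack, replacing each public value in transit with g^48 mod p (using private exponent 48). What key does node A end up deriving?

183

Node A receives an adversary's public value M = 5^48 mod 659 instead of the honest one.
5^1 ≡ 5 (mod 659)
5^2 = (5^1)^2 ≡ 5^2 = 25 ≡ 25 (mod 659)
5^4 = (5^2)^2 ≡ 25^2 = 625 ≡ 625 (mod 659)
5^8 = (5^4)^2 ≡ 625^2 = 390625 ≡ 497 (mod 659)
5^16 = (5^8)^2 ≡ 497^2 = 247009 ≡ 543 (mod 659)
5^32 = (5^16)^2 ≡ 543^2 = 294849 ≡ 276 (mod 659)
5^48 = 5^32 · 5^16 ≡ 276 · 543 ≡ 275 (mod 659).
So M = 275. Node A computes K = M^10 mod 659.
275^1 ≡ 275 (mod 659)
275^2 = (275^1)^2 ≡ 275^2 = 75625 ≡ 499 (mod 659)
275^4 = (275^2)^2 ≡ 499^2 = 249001 ≡ 558 (mod 659)
275^8 = (275^4)^2 ≡ 558^2 = 311364 ≡ 316 (mod 659)
275^10 = 275^8 · 275^2 ≡ 316 · 499 ≡ 183 (mod 659).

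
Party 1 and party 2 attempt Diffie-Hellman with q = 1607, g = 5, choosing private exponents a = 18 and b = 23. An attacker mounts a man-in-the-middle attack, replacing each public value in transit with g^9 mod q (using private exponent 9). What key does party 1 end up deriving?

1138

Party 1 receives an attacker's public value M = 5^9 mod 1607 instead of the honest one.
5^1 ≡ 5 (mod 1607)
5^2 = (5^1)^2 ≡ 5^2 = 25 ≡ 25 (mod 1607)
5^4 = (5^2)^2 ≡ 25^2 = 625 ≡ 625 (mod 1607)
5^8 = (5^4)^2 ≡ 625^2 = 390625 ≡ 124 (mod 1607)
5^9 = 5^8 · 5^1 ≡ 124 · 5 ≡ 620 (mod 1607).
So M = 620. Party 1 computes K = M^18 mod 1607.
620^1 ≡ 620 (mod 1607)
620^2 = (620^1)^2 ≡ 620^2 = 384400 ≡ 327 (mod 1607)
620^4 = (620^2)^2 ≡ 327^2 = 106929 ≡ 867 (mod 1607)
620^8 = (620^4)^2 ≡ 867^2 = 751689 ≡ 1220 (mod 1607)
620^16 = (620^8)^2 ≡ 1220^2 = 1488400 ≡ 318 (mod 1607)
620^18 = 620^16 · 620^2 ≡ 318 · 327 ≡ 1138 (mod 1607).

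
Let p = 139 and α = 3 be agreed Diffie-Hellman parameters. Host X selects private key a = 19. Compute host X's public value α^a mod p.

40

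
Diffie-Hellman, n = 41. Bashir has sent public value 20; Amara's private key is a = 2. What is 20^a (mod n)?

Shared key K = 20^2 mod 41.
20^1 ≡ 20 (mod 41)
20^2 = (20^1)^2 ≡ 20^2 = 400 ≡ 31 (mod 41)

31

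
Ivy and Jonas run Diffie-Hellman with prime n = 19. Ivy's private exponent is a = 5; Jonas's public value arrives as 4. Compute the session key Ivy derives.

17

Shared key K = 4^5 mod 19.
4^1 ≡ 4 (mod 19)
4^2 = (4^1)^2 ≡ 4^2 = 16 ≡ 16 (mod 19)
4^4 = (4^2)^2 ≡ 16^2 = 256 ≡ 9 (mod 19)
4^5 = 4^4 · 4^1 ≡ 9 · 4 ≡ 17 (mod 19).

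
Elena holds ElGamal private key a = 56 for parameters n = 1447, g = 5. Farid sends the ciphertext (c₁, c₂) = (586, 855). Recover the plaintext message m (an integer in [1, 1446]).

Shared mask s = c₁^a mod n = 586^56 mod 1447.
586^1 ≡ 586 (mod 1447)
586^2 = (586^1)^2 ≡ 586^2 = 343396 ≡ 457 (mod 1447)
586^4 = (586^2)^2 ≡ 457^2 = 208849 ≡ 481 (mod 1447)
586^8 = (586^4)^2 ≡ 481^2 = 231361 ≡ 1288 (mod 1447)
586^16 = (586^8)^2 ≡ 1288^2 = 1658944 ≡ 682 (mod 1447)
586^32 = (586^16)^2 ≡ 682^2 = 465124 ≡ 637 (mod 1447)
586^56 = 586^32 · 586^16 · 586^8 ≡ 637 · 682 · 1288 ≡ 433 (mod 1447).
So s = 433; s⁻¹ ≡ 1183 (mod 1447).
m = c₂ · s⁻¹ mod 1447 = 855 · 1183 mod 1447 = 12.

12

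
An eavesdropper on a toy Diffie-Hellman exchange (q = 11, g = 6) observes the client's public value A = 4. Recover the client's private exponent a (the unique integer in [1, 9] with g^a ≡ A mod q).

8

Try successive powers of 6 modulo 11:
6^1 ≡ 6
6^2 ≡ 3
6^3 ≡ 7
6^4 ≡ 9
6^5 ≡ 10
6^6 ≡ 5
6^7 ≡ 8
6^8 ≡ 4
Found: a = 8.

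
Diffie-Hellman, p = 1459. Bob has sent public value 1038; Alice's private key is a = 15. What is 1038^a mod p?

Shared key K = 1038^15 mod 1459.
1038^1 ≡ 1038 (mod 1459)
1038^2 = (1038^1)^2 ≡ 1038^2 = 1077444 ≡ 702 (mod 1459)
1038^4 = (1038^2)^2 ≡ 702^2 = 492804 ≡ 1121 (mod 1459)
1038^8 = (1038^4)^2 ≡ 1121^2 = 1256641 ≡ 442 (mod 1459)
1038^15 = 1038^8 · 1038^4 · 1038^2 · 1038^1 ≡ 442 · 1121 · 702 · 1038 ≡ 638 (mod 1459).

638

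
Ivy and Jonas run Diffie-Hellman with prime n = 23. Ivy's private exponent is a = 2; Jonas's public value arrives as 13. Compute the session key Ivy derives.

Shared key K = 13^2 mod 23.
13^1 ≡ 13 (mod 23)
13^2 = (13^1)^2 ≡ 13^2 = 169 ≡ 8 (mod 23)

8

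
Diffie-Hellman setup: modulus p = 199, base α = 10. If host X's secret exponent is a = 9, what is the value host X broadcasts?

Public value = 10^9 mod 199.
10^1 ≡ 10 (mod 199)
10^2 = (10^1)^2 ≡ 10^2 = 100 ≡ 100 (mod 199)
10^4 = (10^2)^2 ≡ 100^2 = 10000 ≡ 50 (mod 199)
10^8 = (10^4)^2 ≡ 50^2 = 2500 ≡ 112 (mod 199)
10^9 = 10^8 · 10^1 ≡ 112 · 10 ≡ 125 (mod 199).

125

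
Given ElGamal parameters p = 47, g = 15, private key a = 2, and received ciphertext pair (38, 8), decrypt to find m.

3

Shared mask s = c₁^a mod p = 38^2 mod 47.
38^1 ≡ 38 (mod 47)
38^2 = (38^1)^2 ≡ 38^2 = 1444 ≡ 34 (mod 47)
So s = 34; s⁻¹ ≡ 18 (mod 47).
m = c₂ · s⁻¹ mod 47 = 8 · 18 mod 47 = 3.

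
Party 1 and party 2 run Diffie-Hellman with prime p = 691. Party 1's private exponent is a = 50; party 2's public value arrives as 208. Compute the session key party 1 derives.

215

Shared key K = 208^50 mod 691.
208^1 ≡ 208 (mod 691)
208^2 = (208^1)^2 ≡ 208^2 = 43264 ≡ 422 (mod 691)
208^4 = (208^2)^2 ≡ 422^2 = 178084 ≡ 497 (mod 691)
208^8 = (208^4)^2 ≡ 497^2 = 247009 ≡ 322 (mod 691)
208^16 = (208^8)^2 ≡ 322^2 = 103684 ≡ 34 (mod 691)
208^32 = (208^16)^2 ≡ 34^2 = 1156 ≡ 465 (mod 691)
208^50 = 208^32 · 208^16 · 208^2 ≡ 465 · 34 · 422 ≡ 215 (mod 691).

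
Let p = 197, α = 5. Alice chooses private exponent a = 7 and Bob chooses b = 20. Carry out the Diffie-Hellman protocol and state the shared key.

Alice sends A = α^a mod p = 5^7 mod 197.
5^1 ≡ 5 (mod 197)
5^2 = (5^1)^2 ≡ 5^2 = 25 ≡ 25 (mod 197)
5^4 = (5^2)^2 ≡ 25^2 = 625 ≡ 34 (mod 197)
5^7 = 5^4 · 5^2 · 5^1 ≡ 34 · 25 · 5 ≡ 113 (mod 197).
So A = 113. Bob then computes K = A^b mod p = 113^20 mod 197.
113^1 ≡ 113 (mod 197)
113^2 = (113^1)^2 ≡ 113^2 = 12769 ≡ 161 (mod 197)
113^4 = (113^2)^2 ≡ 161^2 = 25921 ≡ 114 (mod 197)
113^8 = (113^4)^2 ≡ 114^2 = 12996 ≡ 191 (mod 197)
113^16 = (113^8)^2 ≡ 191^2 = 36481 ≡ 36 (mod 197)
113^20 = 113^16 · 113^4 ≡ 36 · 114 ≡ 164 (mod 197).

164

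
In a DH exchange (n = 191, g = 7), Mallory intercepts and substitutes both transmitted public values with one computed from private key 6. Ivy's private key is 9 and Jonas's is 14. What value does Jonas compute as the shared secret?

109

Jonas receives Mallory's public value M = 7^6 mod 191 instead of the honest one.
7^1 ≡ 7 (mod 191)
7^2 = (7^1)^2 ≡ 7^2 = 49 ≡ 49 (mod 191)
7^4 = (7^2)^2 ≡ 49^2 = 2401 ≡ 109 (mod 191)
7^6 = 7^4 · 7^2 ≡ 109 · 49 ≡ 184 (mod 191).
So M = 184. Jonas computes K = M^14 mod 191.
184^1 ≡ 184 (mod 191)
184^2 = (184^1)^2 ≡ 184^2 = 33856 ≡ 49 (mod 191)
184^4 = (184^2)^2 ≡ 49^2 = 2401 ≡ 109 (mod 191)
184^8 = (184^4)^2 ≡ 109^2 = 11881 ≡ 39 (mod 191)
184^14 = 184^8 · 184^4 · 184^2 ≡ 39 · 109 · 49 ≡ 109 (mod 191).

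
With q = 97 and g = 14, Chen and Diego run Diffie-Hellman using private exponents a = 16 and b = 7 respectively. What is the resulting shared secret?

Chen sends A = g^a mod q = 14^16 mod 97.
14^1 ≡ 14 (mod 97)
14^2 = (14^1)^2 ≡ 14^2 = 196 ≡ 2 (mod 97)
14^4 = (14^2)^2 ≡ 2^2 = 4 ≡ 4 (mod 97)
14^8 = (14^4)^2 ≡ 4^2 = 16 ≡ 16 (mod 97)
14^16 = (14^8)^2 ≡ 16^2 = 256 ≡ 62 (mod 97)
So A = 62. Diego then computes K = A^b mod q = 62^7 mod 97.
62^1 ≡ 62 (mod 97)
62^2 = (62^1)^2 ≡ 62^2 = 3844 ≡ 61 (mod 97)
62^4 = (62^2)^2 ≡ 61^2 = 3721 ≡ 35 (mod 97)
62^7 = 62^4 · 62^2 · 62^1 ≡ 35 · 61 · 62 ≡ 62 (mod 97).

62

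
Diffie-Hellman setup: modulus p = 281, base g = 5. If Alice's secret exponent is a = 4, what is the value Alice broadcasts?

63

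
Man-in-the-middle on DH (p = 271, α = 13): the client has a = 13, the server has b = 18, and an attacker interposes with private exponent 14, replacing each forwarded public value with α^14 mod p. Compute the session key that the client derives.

The client receives an attacker's public value M = 13^14 mod 271 instead of the honest one.
13^1 ≡ 13 (mod 271)
13^2 = (13^1)^2 ≡ 13^2 = 169 ≡ 169 (mod 271)
13^4 = (13^2)^2 ≡ 169^2 = 28561 ≡ 106 (mod 271)
13^8 = (13^4)^2 ≡ 106^2 = 11236 ≡ 125 (mod 271)
13^14 = 13^8 · 13^4 · 13^2 ≡ 125 · 106 · 169 ≡ 248 (mod 271).
So M = 248. The client computes K = M^13 mod 271.
248^1 ≡ 248 (mod 271)
248^2 = (248^1)^2 ≡ 248^2 = 61504 ≡ 258 (mod 271)
248^4 = (248^2)^2 ≡ 258^2 = 66564 ≡ 169 (mod 271)
248^8 = (248^4)^2 ≡ 169^2 = 28561 ≡ 106 (mod 271)
248^13 = 248^8 · 248^4 · 248^1 ≡ 106 · 169 · 248 ≡ 169 (mod 271).

169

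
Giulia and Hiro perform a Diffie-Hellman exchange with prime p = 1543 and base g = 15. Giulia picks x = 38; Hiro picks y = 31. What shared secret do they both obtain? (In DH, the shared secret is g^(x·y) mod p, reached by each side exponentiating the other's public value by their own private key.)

788

Giulia sends A = g^x mod p = 15^38 mod 1543.
15^1 ≡ 15 (mod 1543)
15^2 = (15^1)^2 ≡ 15^2 = 225 ≡ 225 (mod 1543)
15^4 = (15^2)^2 ≡ 225^2 = 50625 ≡ 1249 (mod 1543)
15^8 = (15^4)^2 ≡ 1249^2 = 1560001 ≡ 28 (mod 1543)
15^16 = (15^8)^2 ≡ 28^2 = 784 ≡ 784 (mod 1543)
15^32 = (15^16)^2 ≡ 784^2 = 614656 ≡ 542 (mod 1543)
15^38 = 15^32 · 15^4 · 15^2 ≡ 542 · 1249 · 225 ≡ 1391 (mod 1543).
So A = 1391. Hiro then computes K = A^y mod p = 1391^31 mod 1543.
1391^1 ≡ 1391 (mod 1543)
1391^2 = (1391^1)^2 ≡ 1391^2 = 1934881 ≡ 1502 (mod 1543)
1391^4 = (1391^2)^2 ≡ 1502^2 = 2256004 ≡ 138 (mod 1543)
1391^8 = (1391^4)^2 ≡ 138^2 = 19044 ≡ 528 (mod 1543)
1391^16 = (1391^8)^2 ≡ 528^2 = 278784 ≡ 1044 (mod 1543)
1391^31 = 1391^16 · 1391^8 · 1391^4 · 1391^2 · 1391^1 ≡ 1044 · 528 · 138 · 1502 · 1391 ≡ 788 (mod 1543).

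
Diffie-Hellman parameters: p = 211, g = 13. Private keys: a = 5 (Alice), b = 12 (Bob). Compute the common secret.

171

Alice sends A = g^a mod p = 13^5 mod 211.
13^1 ≡ 13 (mod 211)
13^2 = (13^1)^2 ≡ 13^2 = 169 ≡ 169 (mod 211)
13^4 = (13^2)^2 ≡ 169^2 = 28561 ≡ 76 (mod 211)
13^5 = 13^4 · 13^1 ≡ 76 · 13 ≡ 144 (mod 211).
So A = 144. Bob then computes K = A^b mod p = 144^12 mod 211.
144^1 ≡ 144 (mod 211)
144^2 = (144^1)^2 ≡ 144^2 = 20736 ≡ 58 (mod 211)
144^4 = (144^2)^2 ≡ 58^2 = 3364 ≡ 199 (mod 211)
144^8 = (144^4)^2 ≡ 199^2 = 39601 ≡ 144 (mod 211)
144^12 = 144^8 · 144^4 ≡ 144 · 199 ≡ 171 (mod 211).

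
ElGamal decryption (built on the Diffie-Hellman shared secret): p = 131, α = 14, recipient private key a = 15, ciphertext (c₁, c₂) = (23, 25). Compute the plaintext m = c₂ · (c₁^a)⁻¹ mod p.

128

Shared mask s = c₁^a mod p = 23^15 mod 131.
23^1 ≡ 23 (mod 131)
23^2 = (23^1)^2 ≡ 23^2 = 529 ≡ 5 (mod 131)
23^4 = (23^2)^2 ≡ 5^2 = 25 ≡ 25 (mod 131)
23^8 = (23^4)^2 ≡ 25^2 = 625 ≡ 101 (mod 131)
23^15 = 23^8 · 23^4 · 23^2 · 23^1 ≡ 101 · 25 · 5 · 23 ≡ 79 (mod 131).
So s = 79; s⁻¹ ≡ 68 (mod 131).
m = c₂ · s⁻¹ mod 131 = 25 · 68 mod 131 = 128.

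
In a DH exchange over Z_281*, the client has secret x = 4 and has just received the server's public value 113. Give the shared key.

Shared key K = 113^4 mod 281.
113^1 ≡ 113 (mod 281)
113^2 = (113^1)^2 ≡ 113^2 = 12769 ≡ 124 (mod 281)
113^4 = (113^2)^2 ≡ 124^2 = 15376 ≡ 202 (mod 281)

202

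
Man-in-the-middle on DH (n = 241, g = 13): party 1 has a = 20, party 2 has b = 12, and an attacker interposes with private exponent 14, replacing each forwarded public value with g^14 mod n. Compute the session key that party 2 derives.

154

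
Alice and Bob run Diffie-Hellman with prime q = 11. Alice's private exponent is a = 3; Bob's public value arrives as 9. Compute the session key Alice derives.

3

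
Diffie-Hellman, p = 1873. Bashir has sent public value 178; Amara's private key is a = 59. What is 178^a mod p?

1621

Shared key K = 178^59 mod 1873.
178^1 ≡ 178 (mod 1873)
178^2 = (178^1)^2 ≡ 178^2 = 31684 ≡ 1716 (mod 1873)
178^4 = (178^2)^2 ≡ 1716^2 = 2944656 ≡ 300 (mod 1873)
178^8 = (178^4)^2 ≡ 300^2 = 90000 ≡ 96 (mod 1873)
178^16 = (178^8)^2 ≡ 96^2 = 9216 ≡ 1724 (mod 1873)
178^32 = (178^16)^2 ≡ 1724^2 = 2972176 ≡ 1598 (mod 1873)
178^59 = 178^32 · 178^16 · 178^8 · 178^2 · 178^1 ≡ 1598 · 1724 · 96 · 1716 · 178 ≡ 1621 (mod 1873).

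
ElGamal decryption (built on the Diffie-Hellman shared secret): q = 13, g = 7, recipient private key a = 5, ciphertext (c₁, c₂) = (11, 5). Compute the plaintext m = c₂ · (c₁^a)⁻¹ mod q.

Shared mask s = c₁^a mod q = 11^5 mod 13.
11^1 ≡ 11 (mod 13)
11^2 = (11^1)^2 ≡ 11^2 = 121 ≡ 4 (mod 13)
11^4 = (11^2)^2 ≡ 4^2 = 16 ≡ 3 (mod 13)
11^5 = 11^4 · 11^1 ≡ 3 · 11 ≡ 7 (mod 13).
So s = 7; s⁻¹ ≡ 2 (mod 13).
m = c₂ · s⁻¹ mod 13 = 5 · 2 mod 13 = 10.

10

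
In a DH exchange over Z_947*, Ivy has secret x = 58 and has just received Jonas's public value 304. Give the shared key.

Shared key K = 304^58 mod 947.
304^1 ≡ 304 (mod 947)
304^2 = (304^1)^2 ≡ 304^2 = 92416 ≡ 557 (mod 947)
304^4 = (304^2)^2 ≡ 557^2 = 310249 ≡ 580 (mod 947)
304^8 = (304^4)^2 ≡ 580^2 = 336400 ≡ 215 (mod 947)
304^16 = (304^8)^2 ≡ 215^2 = 46225 ≡ 769 (mod 947)
304^32 = (304^16)^2 ≡ 769^2 = 591361 ≡ 433 (mod 947)
304^58 = 304^32 · 304^16 · 304^8 · 304^2 ≡ 433 · 769 · 215 · 557 ≡ 185 (mod 947).

185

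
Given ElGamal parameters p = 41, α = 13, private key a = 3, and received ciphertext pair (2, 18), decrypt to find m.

33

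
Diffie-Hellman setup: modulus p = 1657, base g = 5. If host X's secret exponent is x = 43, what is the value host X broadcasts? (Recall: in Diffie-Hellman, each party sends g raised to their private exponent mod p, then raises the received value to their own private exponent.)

1035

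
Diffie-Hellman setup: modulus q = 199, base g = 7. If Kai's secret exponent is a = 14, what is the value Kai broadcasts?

Public value = 7^14 mod 199.
7^1 ≡ 7 (mod 199)
7^2 = (7^1)^2 ≡ 7^2 = 49 ≡ 49 (mod 199)
7^4 = (7^2)^2 ≡ 49^2 = 2401 ≡ 13 (mod 199)
7^8 = (7^4)^2 ≡ 13^2 = 169 ≡ 169 (mod 199)
7^14 = 7^8 · 7^4 · 7^2 ≡ 169 · 13 · 49 ≡ 193 (mod 199).

193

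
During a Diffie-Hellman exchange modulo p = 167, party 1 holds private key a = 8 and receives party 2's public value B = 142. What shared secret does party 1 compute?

Shared key K = 142^8 mod 167.
142^1 ≡ 142 (mod 167)
142^2 = (142^1)^2 ≡ 142^2 = 20164 ≡ 124 (mod 167)
142^4 = (142^2)^2 ≡ 124^2 = 15376 ≡ 12 (mod 167)
142^8 = (142^4)^2 ≡ 12^2 = 144 ≡ 144 (mod 167)

144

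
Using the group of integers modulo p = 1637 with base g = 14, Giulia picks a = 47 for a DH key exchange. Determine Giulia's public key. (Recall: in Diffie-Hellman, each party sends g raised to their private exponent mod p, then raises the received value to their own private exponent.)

96

Public value = 14^47 (mod 1637).
14^1 ≡ 14 (mod 1637)
14^2 = (14^1)^2 ≡ 14^2 = 196 ≡ 196 (mod 1637)
14^4 = (14^2)^2 ≡ 196^2 = 38416 ≡ 765 (mod 1637)
14^8 = (14^4)^2 ≡ 765^2 = 585225 ≡ 816 (mod 1637)
14^16 = (14^8)^2 ≡ 816^2 = 665856 ≡ 1234 (mod 1637)
14^32 = (14^16)^2 ≡ 1234^2 = 1522756 ≡ 346 (mod 1637)
14^47 = 14^32 · 14^8 · 14^4 · 14^2 · 14^1 ≡ 346 · 816 · 765 · 196 · 14 ≡ 96 (mod 1637).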